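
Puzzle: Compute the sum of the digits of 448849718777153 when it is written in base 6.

448849718777153 in base 6 is 4230342414133421345.
Digit sum: 4+2+3+0+3+4+2+4+1+4+1+3+3+4+2+1+3+4+5 = 53.

53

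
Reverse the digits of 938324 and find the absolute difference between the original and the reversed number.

514485

Reverse of 938324 is 423839.
|938324 − 423839| = 514485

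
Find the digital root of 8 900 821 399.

8+9+0+0+8+2+1+3+9+9 = 49
4+9 = 13
1+3 = 4

4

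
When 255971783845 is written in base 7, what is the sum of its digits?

37

255971783845 in base 7 is 24331135156201.
Digit sum: 2+4+3+3+1+1+3+5+1+5+6+2+0+1 = 37.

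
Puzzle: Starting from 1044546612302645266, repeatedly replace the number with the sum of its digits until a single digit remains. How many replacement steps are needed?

3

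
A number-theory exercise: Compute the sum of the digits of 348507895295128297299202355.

131

3+4+8+5+0+7+8+9+5+2+9+5+1+2+8+2+9+7+2+9+9+2+0+2+3+5+5 = 131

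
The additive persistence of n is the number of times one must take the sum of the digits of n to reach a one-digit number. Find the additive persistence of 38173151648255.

3

38173151648255 → 59 → 14 → 5 (3 steps)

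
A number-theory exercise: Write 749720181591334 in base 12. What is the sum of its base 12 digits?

74

749720181591334 in base 12 is 70104963A8439A.
Digit sum: 7+0+1+0+4+9+6+3+10+8+4+3+9+10 = 74.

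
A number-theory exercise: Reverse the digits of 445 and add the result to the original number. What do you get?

989

Reverse of 445 is 544.
445 + 544 = 989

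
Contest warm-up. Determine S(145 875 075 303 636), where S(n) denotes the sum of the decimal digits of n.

63

1+4+5+8+7+5+0+7+5+3+0+3+6+3+6 = 63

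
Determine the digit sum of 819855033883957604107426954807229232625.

8+1+9+8+5+5+0+3+3+8+8+3+9+5+7+6+0+4+1+0+7+4+2+6+9+5+4+8+0+7+2+2+9+2+3+2+6+2+5 = 178

178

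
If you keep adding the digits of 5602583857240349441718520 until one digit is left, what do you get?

4

5+6+0+2+5+8+3+8+5+7+2+4+0+3+4+9+4+4+1+7+1+8+5+2+0 = 103
1+0+3 = 4
(Equivalently, 5602583857240349441718520 mod 9 = 4.)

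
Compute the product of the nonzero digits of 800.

8 = 8

8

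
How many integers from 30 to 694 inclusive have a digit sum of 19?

21

The integers in [30, 694] that have a digit sum of 19: 199, 289, 298, 379, 388, 397, …, 685, 694.
21 qualify.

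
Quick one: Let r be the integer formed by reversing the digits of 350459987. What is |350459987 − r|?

439494066

Reverse of 350459987 is 789954053.
|350459987 − 789954053| = 439494066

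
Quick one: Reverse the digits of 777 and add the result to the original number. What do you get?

1554

Reverse of 777 is 777.
777 + 777 = 1554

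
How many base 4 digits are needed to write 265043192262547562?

265043192262547562 in base 4 is 32231213312010030330131201222, which has 29 digits.

29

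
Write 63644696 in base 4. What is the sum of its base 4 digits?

63644696 in base 4 is 3302302100120.
Digit sum: 3+3+0+2+3+0+2+1+0+0+1+2+0 = 17.

17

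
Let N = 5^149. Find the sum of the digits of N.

470

5^149 = 140129846432481707092372958328991613128026194187651577175706828388979108268586060148663818836212158203125
Sum of its 105 digits: 470.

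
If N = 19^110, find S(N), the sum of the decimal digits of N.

19^110 = 460146480715063771187367914458108200219928670232499710530187294007669063159955115005489578393907522018065803181899695914595263633284155035801
Sum of its 141 digits: 613.

613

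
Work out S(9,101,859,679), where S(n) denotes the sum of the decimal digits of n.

9+1+0+1+8+5+9+6+7+9 = 55

55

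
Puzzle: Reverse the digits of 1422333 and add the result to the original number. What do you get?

Reverse of 1422333 is 3332241.
1422333 + 3332241 = 4754574

4754574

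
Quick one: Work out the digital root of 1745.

8

1+7+4+5 = 17
1+7 = 8
(Equivalently, 1745 mod 9 = 8.)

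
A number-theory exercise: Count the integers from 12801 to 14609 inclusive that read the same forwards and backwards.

18

The integers in [12801, 14609] that read the same forwards and backwards: 12821, 12921, 13031, 13131, 13231, 13331, …, 14441, 14541.
18 qualify.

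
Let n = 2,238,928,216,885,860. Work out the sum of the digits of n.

78

2+2+3+8+9+2+8+2+1+6+8+8+5+8+6+0 = 78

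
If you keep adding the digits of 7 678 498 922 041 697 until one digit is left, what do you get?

8

7+6+7+8+4+9+8+9+2+2+0+4+1+6+9+7 = 89
8+9 = 17
1+7 = 8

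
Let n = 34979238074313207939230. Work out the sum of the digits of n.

98

3+4+9+7+9+2+3+8+0+7+4+3+1+3+2+0+7+9+3+9+2+3+0 = 98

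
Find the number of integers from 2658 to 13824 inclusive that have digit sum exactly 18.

784

The integers in [2658, 13824] that have digit sum exactly 18: 2664, 2673, 2682, 2691, 2709, 2718, …, 13815, 13824.
784 qualify.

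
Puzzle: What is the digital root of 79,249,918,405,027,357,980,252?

7+9+2+4+9+9+1+8+4+0+5+0+2+7+3+5+7+9+8+0+2+5+2 = 108
1+0+8 = 9

9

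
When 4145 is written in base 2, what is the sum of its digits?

4

4145 in base 2 is 1000000110001.
Digit sum: 1+0+0+0+0+0+0+1+1+0+0+0+1 = 4.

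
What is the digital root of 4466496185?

8

4+4+6+6+4+9+6+1+8+5 = 53
5+3 = 8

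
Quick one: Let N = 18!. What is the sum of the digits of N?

54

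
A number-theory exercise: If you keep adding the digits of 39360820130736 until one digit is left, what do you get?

3+9+3+6+0+8+2+0+1+3+0+7+3+6 = 51
5+1 = 6
(Equivalently, 39360820130736 mod 9 = 6.)

6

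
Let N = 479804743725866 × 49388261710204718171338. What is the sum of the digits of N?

479804743725866 × 49388261710204718171338 = 23696722252930775254125717016290428708
Sum of its 38 digits: 158.

158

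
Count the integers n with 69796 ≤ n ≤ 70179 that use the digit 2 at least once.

74

The integers in [69796, 70179] that use the digit 2 at least once: 69802, 69812, 69820, 69821, 69822, 69823, …, 70162, 70172.
74 qualify.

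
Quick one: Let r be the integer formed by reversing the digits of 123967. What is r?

769321

Reversing 123967 gives 769321.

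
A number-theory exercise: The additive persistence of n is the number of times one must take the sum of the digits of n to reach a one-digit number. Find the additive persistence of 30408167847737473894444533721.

30408167847737473894444533721 → 133 → 7 (2 steps)

2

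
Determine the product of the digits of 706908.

7×0×6×9×0×8 = 0

0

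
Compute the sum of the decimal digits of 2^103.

110

2^103 = 10141204801825835211973625643008
Sum of its 32 digits: 110.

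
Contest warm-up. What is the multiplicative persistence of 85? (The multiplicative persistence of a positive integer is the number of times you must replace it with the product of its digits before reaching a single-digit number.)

2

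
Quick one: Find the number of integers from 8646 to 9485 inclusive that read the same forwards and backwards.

9

The integers in [8646, 9485] that read the same forwards and backwards: 8668, 8778, 8888, 8998, 9009, 9119, 9229, 9339, 9449.
9 qualify.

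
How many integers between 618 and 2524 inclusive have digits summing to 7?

The integers in [618, 2524] that have digits summing to 7: 700, 1006, 1015, 1024, 1033, 1042, …, 2410, 2500.
50 qualify.

50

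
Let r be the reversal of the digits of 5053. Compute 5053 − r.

1548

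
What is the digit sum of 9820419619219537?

76

9+8+2+0+4+1+9+6+1+9+2+1+9+5+3+7 = 76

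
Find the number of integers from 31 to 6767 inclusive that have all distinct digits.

3608

The integers in [31, 6767] that have all distinct digits: 31, 32, 34, 35, 36, 37, …, 6758, 6759.
3608 qualify.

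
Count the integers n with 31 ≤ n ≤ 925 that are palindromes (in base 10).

The integers in [31, 925] that are palindromes (in base 10): 33, 44, 55, 66, 77, 88, …, 909, 919.
89 qualify.

89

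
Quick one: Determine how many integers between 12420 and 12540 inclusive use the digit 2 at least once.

121

The integers in [12420, 12540] that use the digit 2 at least once: 12420, 12421, 12422, 12423, 12424, 12425, …, 12539, 12540.
121 qualify.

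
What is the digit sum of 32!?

32! = 263130836933693530167218012160000000
Sum of its 36 digits: 108.

108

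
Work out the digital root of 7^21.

1

The digital root of n equals n mod 9 (or 9 when 9 | n), so we need 7^21 mod 9.
7^21 ≡ 1 (mod 9), so the digital root is 1.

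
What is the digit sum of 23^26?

178

23^26 = 254052654154149545721997685422868689
Sum of its 36 digits: 178.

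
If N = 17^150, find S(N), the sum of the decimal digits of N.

17^150 = 36926505171389432251064150202562814007472190016867877501650856866068714188255953768088437087198019533295018612411027616169487104837532697335951669148723663600469236692245142217080369249
Sum of its 185 digits: 802.

802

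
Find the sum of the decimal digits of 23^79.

473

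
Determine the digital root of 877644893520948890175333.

8+7+7+6+4+4+8+9+3+5+2+0+9+4+8+8+9+0+1+7+5+3+3+3 = 123
1+2+3 = 6

6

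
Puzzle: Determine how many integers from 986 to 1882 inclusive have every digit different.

443

The integers in [986, 1882] that have every digit different: 986, 987, 1023, 1024, 1025, 1026, …, 1876, 1879.
443 qualify.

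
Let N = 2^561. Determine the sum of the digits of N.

791

2^561 = 7547924849643082704483109161976537781833842440832880856752412600491248324784297704172253450355317535082936750061527689799541169259849585265122868502865392087298790653952
Sum of its 169 digits: 791.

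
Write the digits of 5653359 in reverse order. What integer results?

9533565

Reversing 5653359 gives 9533565.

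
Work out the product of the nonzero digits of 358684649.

3×5×8×6×8×4×6×4×9 = 4976640

4976640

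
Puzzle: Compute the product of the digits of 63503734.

0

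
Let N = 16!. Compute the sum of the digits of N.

63

16! = 20922789888000
Sum of its 14 digits: 63.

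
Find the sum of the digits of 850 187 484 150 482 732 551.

88

8+5+0+1+8+7+4+8+4+1+5+0+4+8+2+7+3+2+5+5+1 = 88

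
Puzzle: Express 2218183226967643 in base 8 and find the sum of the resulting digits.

61

2218183226967643 in base 8 is 77026640722443133.
Digit sum: 7+7+0+2+6+6+4+0+7+2+2+4+4+3+1+3+3 = 61.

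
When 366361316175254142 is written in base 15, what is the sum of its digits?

106

366361316175254142 in base 15 is C83A188C00E42CC.
Digit sum: 12+8+3+10+1+8+8+12+0+0+14+4+2+12+12 = 106.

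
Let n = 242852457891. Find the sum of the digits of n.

2+4+2+8+5+2+4+5+7+8+9+1 = 57

57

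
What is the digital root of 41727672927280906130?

2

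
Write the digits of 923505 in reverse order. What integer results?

505329

Reversing 923505 gives 505329.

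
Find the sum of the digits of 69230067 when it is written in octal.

69230067 in base 8 is 410056763.
Digit sum: 4+1+0+0+5+6+7+6+3 = 32.

32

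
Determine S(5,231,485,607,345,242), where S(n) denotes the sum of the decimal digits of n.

61

5+2+3+1+4+8+5+6+0+7+3+4+5+2+4+2 = 61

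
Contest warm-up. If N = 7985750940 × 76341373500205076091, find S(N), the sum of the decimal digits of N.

7985750940 × 76341373500205076091 = 609643195190153776586474775540
Sum of its 30 digits: 144.

144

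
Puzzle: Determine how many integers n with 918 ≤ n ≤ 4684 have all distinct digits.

The integers in [918, 4684] that have all distinct digits: 918, 920, 921, 923, 924, 925, …, 4682, 4683.
1895 qualify.

1895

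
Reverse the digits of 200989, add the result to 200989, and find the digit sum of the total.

Reversal of 200989 is 989002; 200989 + 989002 = 1189991.
Digit sum of 1189991: 1+1+8+9+9+9+1 = 38.

38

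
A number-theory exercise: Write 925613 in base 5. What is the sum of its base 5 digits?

925613 in base 5 is 214104423.
Digit sum: 2+1+4+1+0+4+4+2+3 = 21.

21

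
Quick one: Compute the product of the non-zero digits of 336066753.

204120

3×3×6×6×6×7×5×3 = 204120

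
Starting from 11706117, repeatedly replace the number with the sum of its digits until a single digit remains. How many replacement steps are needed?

2

11706117 → 24 → 6 (2 steps)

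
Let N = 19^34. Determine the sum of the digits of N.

19^34 = 30034640110980377619945846078500632729311721
Sum of its 44 digits: 172.

172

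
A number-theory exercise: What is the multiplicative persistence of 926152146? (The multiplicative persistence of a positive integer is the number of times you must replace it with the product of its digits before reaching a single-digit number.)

2

926152146 → 25920 → 0 (2 steps)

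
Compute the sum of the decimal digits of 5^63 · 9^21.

5^63 · 9^21 = 11863230572755349788720453940715771068425965495407581329345703125
Sum of its 65 digits: 288.

288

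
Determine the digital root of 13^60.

1

The digital root of n equals n mod 9 (or 9 when 9 | n), so we need 13^60 mod 9.
13^60 ≡ 1 (mod 9), so the digital root is 1.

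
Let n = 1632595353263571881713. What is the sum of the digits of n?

1+6+3+2+5+9+5+3+5+3+2+6+3+5+7+1+8+8+1+7+1+3 = 94

94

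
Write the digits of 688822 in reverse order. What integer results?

228886

Reversing 688822 gives 228886.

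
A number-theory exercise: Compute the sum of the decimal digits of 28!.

28! = 304888344611713860501504000000
Sum of its 30 digits: 90.

90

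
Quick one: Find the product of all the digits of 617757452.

6×1×7×7×5×7×4×5×2 = 411600

411600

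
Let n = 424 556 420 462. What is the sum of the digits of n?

44

4+2+4+5+5+6+4+2+0+4+6+2 = 44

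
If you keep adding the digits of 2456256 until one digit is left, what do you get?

2+4+5+6+2+5+6 = 30
3+0 = 3

3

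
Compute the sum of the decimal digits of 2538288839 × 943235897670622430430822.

135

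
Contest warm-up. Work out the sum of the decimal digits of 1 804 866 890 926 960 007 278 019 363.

128

1+8+0+4+8+6+6+8+9+0+9+2+6+9+6+0+0+0+7+2+7+8+0+1+9+3+6+3 = 128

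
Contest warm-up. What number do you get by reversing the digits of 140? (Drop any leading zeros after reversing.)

Reversing 140 gives 41.

41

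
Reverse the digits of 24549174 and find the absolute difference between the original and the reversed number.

Reverse of 24549174 is 47194542.
|24549174 − 47194542| = 22645368

22645368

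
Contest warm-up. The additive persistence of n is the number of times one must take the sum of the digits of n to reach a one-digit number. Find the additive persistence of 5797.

3

5797 → 28 → 10 → 1 (3 steps)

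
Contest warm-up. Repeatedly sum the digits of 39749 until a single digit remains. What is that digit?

5

3+9+7+4+9 = 32
3+2 = 5
(Equivalently, 39749 mod 9 = 5.)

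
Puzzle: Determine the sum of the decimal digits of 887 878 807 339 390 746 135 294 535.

142

8+8+7+8+7+8+8+0+7+3+3+9+3+9+0+7+4+6+1+3+5+2+9+4+5+3+5 = 142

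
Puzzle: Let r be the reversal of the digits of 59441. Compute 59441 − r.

Reverse of 59441 is 14495.
59441 − 14495 = 44946

44946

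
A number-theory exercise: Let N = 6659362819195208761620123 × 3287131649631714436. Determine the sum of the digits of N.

180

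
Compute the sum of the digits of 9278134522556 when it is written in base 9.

9278134522556 in base 9 is 35758433874775.
Digit sum: 3+5+7+5+8+4+3+3+8+7+4+7+7+5 = 76.

76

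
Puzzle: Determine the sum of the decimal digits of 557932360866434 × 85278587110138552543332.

192

557932360866434 × 85278587110138552543332 = 47579683437713449891671011657849318088
Sum of its 38 digits: 192.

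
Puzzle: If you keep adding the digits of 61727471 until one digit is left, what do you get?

8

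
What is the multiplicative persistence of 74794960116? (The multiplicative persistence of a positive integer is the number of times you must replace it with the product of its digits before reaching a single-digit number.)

1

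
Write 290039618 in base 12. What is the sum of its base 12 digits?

22

290039618 in base 12 is 81173002.
Digit sum: 8+1+1+7+3+0+0+2 = 22.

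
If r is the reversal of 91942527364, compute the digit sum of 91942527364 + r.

Reversal of 91942527364 is 46372524919; 91942527364 + 46372524919 = 138315052283.
Digit sum of 138315052283: 1+3+8+3+1+5+0+5+2+2+8+3 = 41.

41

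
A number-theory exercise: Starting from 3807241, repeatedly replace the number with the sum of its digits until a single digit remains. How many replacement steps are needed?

2

3807241 → 25 → 7 (2 steps)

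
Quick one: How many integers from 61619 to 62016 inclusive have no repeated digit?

129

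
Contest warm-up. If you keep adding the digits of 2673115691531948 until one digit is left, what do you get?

8

2+6+7+3+1+1+5+6+9+1+5+3+1+9+4+8 = 71
7+1 = 8
(Equivalently, 2673115691531948 mod 9 = 8.)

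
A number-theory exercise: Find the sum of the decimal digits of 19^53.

19^53 = 59421122346247241412351458018431280568286198035505372938424006857859
Sum of its 68 digits: 280.

280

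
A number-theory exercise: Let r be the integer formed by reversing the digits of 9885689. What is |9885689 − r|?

Reverse of 9885689 is 9865889.
|9885689 − 9865889| = 19800

19800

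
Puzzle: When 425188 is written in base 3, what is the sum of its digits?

425188 in base 3 is 210121020201.
Digit sum: 2+1+0+1+2+1+0+2+0+2+0+1 = 12.

12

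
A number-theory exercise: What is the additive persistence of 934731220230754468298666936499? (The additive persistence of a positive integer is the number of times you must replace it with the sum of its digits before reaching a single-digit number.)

934731220230754468298666936499 → 147 → 12 → 3 (3 steps)

3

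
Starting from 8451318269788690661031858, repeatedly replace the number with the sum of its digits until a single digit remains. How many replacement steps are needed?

2

8451318269788690661031858 → 123 → 6 (2 steps)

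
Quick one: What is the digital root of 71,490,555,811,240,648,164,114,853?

7+1+4+9+0+5+5+5+8+1+1+2+4+0+6+4+8+1+6+4+1+1+4+8+5+3 = 103
1+0+3 = 4
(Equivalently, 71,490,555,811,240,648,164,114,853 mod 9 = 4.)

4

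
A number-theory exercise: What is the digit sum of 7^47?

175

7^47 = 5243338316756303634461458718861951455543
Sum of its 40 digits: 175.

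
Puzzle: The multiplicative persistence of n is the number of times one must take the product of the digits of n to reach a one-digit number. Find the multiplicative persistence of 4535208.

4535208 → 0 (1 step)

1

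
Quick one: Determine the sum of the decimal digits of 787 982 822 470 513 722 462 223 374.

117

7+8+7+9+8+2+8+2+2+4+7+0+5+1+3+7+2+2+4+6+2+2+2+3+3+7+4 = 117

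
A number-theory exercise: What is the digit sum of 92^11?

92^11 = 3996373778857415671808
Sum of its 22 digits: 122.

122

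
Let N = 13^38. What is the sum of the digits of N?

178

13^38 = 2137210935411428674141543654682486133398329
Sum of its 43 digits: 178.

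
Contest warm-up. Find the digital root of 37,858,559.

3+7+8+5+8+5+5+9 = 50
5+0 = 5

5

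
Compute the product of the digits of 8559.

8×5×5×9 = 1800

1800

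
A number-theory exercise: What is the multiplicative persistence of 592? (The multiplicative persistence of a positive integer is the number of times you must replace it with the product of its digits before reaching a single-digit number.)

592 → 90 → 0 (2 steps)

2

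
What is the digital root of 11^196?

The digital root of n equals n mod 9 (or 9 when 9 | n), so we need 11^196 mod 9.
11^196 ≡ 7 (mod 9), so the digital root is 7.

7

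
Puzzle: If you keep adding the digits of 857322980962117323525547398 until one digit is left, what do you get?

8+5+7+3+2+2+9+8+0+9+6+2+1+1+7+3+2+3+5+2+5+5+4+7+3+9+8 = 126
1+2+6 = 9

9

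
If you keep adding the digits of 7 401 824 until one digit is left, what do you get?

7+4+0+1+8+2+4 = 26
2+6 = 8

8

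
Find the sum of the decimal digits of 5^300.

955

5^300 = 490909346529772655309577195498627564297521551249944956511154911718710525472171585646009788403733195227718357156513187851316791861042471890280751482410896345225310546445986192853894181098439730703830718994140625
Sum of its 210 digits: 955.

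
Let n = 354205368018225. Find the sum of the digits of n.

54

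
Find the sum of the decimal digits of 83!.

83! = 39455239697206586511897471180120610571436503407643446275224357528369751562996629334879591940103770870906880000000000000000000
Sum of its 125 digits: 486.

486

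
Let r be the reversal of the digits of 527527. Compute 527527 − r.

Reverse of 527527 is 725725.
527527 − 725725 = -198198

-198198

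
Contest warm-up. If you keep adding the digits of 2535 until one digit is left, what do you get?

6

2+5+3+5 = 15
1+5 = 6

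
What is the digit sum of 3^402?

828

3^402 = 634957119778979931412178444183413165948571546515085841865841008883358769964246407409213686765024207423394571013428203206802368137646421100247305760090817313251642567913842818731989550006792009
Sum of its 192 digits: 828.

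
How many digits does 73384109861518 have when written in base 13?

73384109861518 in base 13 is 31C4126AA6021, which has 13 digits.

13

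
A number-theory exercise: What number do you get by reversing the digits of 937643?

346739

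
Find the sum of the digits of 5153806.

5+1+5+3+8+0+6 = 28

28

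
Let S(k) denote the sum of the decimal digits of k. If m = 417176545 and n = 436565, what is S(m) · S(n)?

S(417176545) = 4+1+7+1+7+6+5+4+5 = 40.
S(436565) = 4+3+6+5+6+5 = 29.
40 · 29 = 1160.

1160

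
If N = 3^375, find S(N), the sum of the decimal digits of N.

828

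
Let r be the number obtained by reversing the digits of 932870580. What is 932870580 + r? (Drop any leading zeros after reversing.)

1017948819

Reverse of 932870580 is 85078239.
932870580 + 85078239 = 1017948819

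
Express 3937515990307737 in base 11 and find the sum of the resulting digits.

3937515990307737 in base 11 is A40683176775922.
Digit sum: 10+4+0+6+8+3+1+7+6+7+7+5+9+2+2 = 77.

77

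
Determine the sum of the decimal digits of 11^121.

11^121 = 1019799756996130681763726671436132304456781416468067415248292558306065071863627636642030949423377254718066066358518538286207211
Sum of its 127 digits: 560.

560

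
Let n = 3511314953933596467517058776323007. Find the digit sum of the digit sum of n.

First digit sum: 148.
1+4+8 = 13.

13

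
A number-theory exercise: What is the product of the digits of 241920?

2×4×1×9×2×0 = 0

0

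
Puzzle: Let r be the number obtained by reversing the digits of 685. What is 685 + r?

Reverse of 685 is 586.
685 + 586 = 1271

1271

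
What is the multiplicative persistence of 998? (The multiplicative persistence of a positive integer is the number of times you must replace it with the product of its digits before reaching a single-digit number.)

4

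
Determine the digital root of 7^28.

The digital root of n equals n mod 9 (or 9 when 9 | n), so we need 7^28 mod 9.
7^28 ≡ 7 (mod 9), so the digital root is 7.

7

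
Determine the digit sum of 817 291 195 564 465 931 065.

97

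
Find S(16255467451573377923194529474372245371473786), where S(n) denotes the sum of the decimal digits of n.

206

1+6+2+5+5+4+6+7+4+5+1+5+7+3+3+7+7+9+2+3+1+9+4+5+2+9+4+7+4+3+7+2+2+4+5+3+7+1+4+7+3+7+8+6 = 206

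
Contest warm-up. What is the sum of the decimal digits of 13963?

22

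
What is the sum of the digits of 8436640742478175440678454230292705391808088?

193

8+4+3+6+6+4+0+7+4+2+4+7+8+1+7+5+4+4+0+6+7+8+4+5+4+2+3+0+2+9+2+7+0+5+3+9+1+8+0+8+0+8+8 = 193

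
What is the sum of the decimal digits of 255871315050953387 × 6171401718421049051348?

178

255871315050953387 × 6171401718421049051348 = 1579084673400107364539088023879317515676
Sum of its 40 digits: 178.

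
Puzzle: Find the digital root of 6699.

3

6+6+9+9 = 30
3+0 = 3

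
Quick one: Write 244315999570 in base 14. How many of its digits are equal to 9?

244315999570 in base 14 is BB7997CDC6.
The digit 9 appears 2 times.

2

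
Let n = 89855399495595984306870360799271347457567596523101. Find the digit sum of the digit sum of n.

10

First digit sum: 262.
2+6+2 = 10.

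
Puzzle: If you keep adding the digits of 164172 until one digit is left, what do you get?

3

1+6+4+1+7+2 = 21
2+1 = 3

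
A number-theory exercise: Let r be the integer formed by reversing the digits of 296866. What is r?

Reversing 296866 gives 668692.

668692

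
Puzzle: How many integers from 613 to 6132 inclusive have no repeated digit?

2870

The integers in [613, 6132] that have no repeated digit: 613, 614, 615, 617, 618, 619, …, 6130, 6132.
2870 qualify.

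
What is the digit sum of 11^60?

298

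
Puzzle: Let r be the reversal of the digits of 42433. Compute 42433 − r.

9009

Reverse of 42433 is 33424.
42433 − 33424 = 9009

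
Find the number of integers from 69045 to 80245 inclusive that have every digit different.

The integers in [69045, 80245] that have every digit different: 69045, 69047, 69048, 69051, 69052, 69053, …, 80243, 80245.
3396 qualify.

3396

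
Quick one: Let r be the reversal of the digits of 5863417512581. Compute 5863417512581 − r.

Reverse of 5863417512581 is 1852157143685.
5863417512581 − 1852157143685 = 4011260368896

4011260368896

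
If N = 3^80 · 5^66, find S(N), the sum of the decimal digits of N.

3^80 · 5^66 = 2003183174544664751059487722384000311419091112929979914270006702281534671783447265625
Sum of its 85 digits: 342.

342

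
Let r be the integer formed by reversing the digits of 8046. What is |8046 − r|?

1638

Reverse of 8046 is 6408.
|8046 − 6408| = 1638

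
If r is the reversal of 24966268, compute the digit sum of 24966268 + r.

Reversal of 24966268 is 86266942; 24966268 + 86266942 = 111233210.
Digit sum of 111233210: 1+1+1+2+3+3+2+1+0 = 14.

14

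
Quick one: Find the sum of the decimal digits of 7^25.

97

7^25 = 1341068619663964900807
Sum of its 22 digits: 97.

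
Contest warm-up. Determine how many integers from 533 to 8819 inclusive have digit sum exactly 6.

The integers in [533, 8819] that have digit sum exactly 6: 600, 1005, 1014, 1023, 1032, 1041, …, 5100, 6000.
57 qualify.

57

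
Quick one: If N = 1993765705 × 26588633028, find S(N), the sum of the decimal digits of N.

1993765705 × 26588633028 = 53011504674056704740
Sum of its 20 digits: 69.

69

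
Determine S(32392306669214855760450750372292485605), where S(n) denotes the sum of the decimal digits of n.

161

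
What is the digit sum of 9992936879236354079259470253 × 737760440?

150

9992936879236354079259470253 × 737760440 = 7372393508917639449510261648020191320
Sum of its 37 digits: 150.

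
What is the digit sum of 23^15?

23^15 = 266635235464391245607
Sum of its 21 digits: 89.

89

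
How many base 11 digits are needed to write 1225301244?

9

1225301244 in base 11 is 579717A62, which has 9 digits.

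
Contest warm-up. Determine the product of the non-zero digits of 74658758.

7×4×6×5×8×7×5×8 = 1881600

1881600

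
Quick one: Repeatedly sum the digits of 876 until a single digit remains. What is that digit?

3

8+7+6 = 21
2+1 = 3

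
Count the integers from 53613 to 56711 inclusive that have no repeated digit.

713

The integers in [53613, 56711] that have no repeated digit: 53614, 53617, 53618, 53619, 53620, 53621, …, 56709, 56710.
713 qualify.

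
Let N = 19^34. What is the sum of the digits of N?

172

19^34 = 30034640110980377619945846078500632729311721
Sum of its 44 digits: 172.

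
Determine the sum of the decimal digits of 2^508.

2^508 = 837987995621412318723376562387865382967460363787024586107722590232610251879596686050117143635431464230626991136655378178359617675746660621652103062880256
Sum of its 153 digits: 691.

691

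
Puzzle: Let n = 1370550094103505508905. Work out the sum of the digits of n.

75

1+3+7+0+5+5+0+0+9+4+1+0+3+5+0+5+5+0+8+9+0+5 = 75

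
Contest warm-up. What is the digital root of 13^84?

The digital root of n equals n mod 9 (or 9 when 9 | n), so we need 13^84 mod 9.
13^84 ≡ 1 (mod 9), so the digital root is 1.

1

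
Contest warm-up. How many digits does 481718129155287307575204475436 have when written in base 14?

481718129155287307575204475436 in base 14 is A9C2C5C2B43894771ADAD26D76, which has 26 digits.

26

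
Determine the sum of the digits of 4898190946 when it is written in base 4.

4898190946 in base 4 is 10203331013121202.
Digit sum: 1+0+2+0+3+3+3+1+0+1+3+1+2+1+2+0+2 = 25.

25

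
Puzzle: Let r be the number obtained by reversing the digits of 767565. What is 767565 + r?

1333332

Reverse of 767565 is 565767.
767565 + 565767 = 1333332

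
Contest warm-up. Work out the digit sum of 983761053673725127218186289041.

132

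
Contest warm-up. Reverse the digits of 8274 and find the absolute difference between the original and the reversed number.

Reverse of 8274 is 4728.
|8274 − 4728| = 3546

3546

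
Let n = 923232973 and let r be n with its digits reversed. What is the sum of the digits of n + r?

26

Reversal of 923232973 is 379232329; 923232973 + 379232329 = 1302465302.
Digit sum of 1302465302: 1+3+0+2+4+6+5+3+0+2 = 26.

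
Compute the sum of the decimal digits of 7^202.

7^202 = 512630076274403501575926080979023869331140238958341449337556864117721162603788850336944748130558838464360197164374769394529095836840495968219386959099651010197235349880049
Sum of its 171 digits: 790.

790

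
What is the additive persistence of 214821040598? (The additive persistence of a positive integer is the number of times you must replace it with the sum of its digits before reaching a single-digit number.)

214821040598 → 44 → 8 (2 steps)

2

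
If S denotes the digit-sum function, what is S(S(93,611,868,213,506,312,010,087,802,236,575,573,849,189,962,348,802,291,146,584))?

First digit sum: 255.
2+5+5 = 12.

12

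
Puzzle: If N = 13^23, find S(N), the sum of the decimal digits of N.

106

13^23 = 41753905413413116367045797
Sum of its 26 digits: 106.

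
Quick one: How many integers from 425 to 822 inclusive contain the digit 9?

The integers in [425, 822] that contain the digit 9: 429, 439, 449, 459, 469, 479, …, 809, 819.
76 qualify.

76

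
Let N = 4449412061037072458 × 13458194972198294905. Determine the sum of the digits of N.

4449412061037072458 × 13458194972198294905 = 59881055029087581401804481660537226490
Sum of its 38 digits: 161.

161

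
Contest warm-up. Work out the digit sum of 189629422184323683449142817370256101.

1+8+9+6+2+9+4+2+2+1+8+4+3+2+3+6+8+3+4+4+9+1+4+2+8+1+7+3+7+0+2+5+6+1+0+1 = 146

146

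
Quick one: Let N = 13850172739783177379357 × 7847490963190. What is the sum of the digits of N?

191

13850172739783177379357 × 7847490963190 = 108689105414068967884488883952868830
Sum of its 36 digits: 191.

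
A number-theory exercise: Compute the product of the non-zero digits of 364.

72

3×6×4 = 72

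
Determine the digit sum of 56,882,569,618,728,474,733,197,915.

5+6+8+8+2+5+6+9+6+1+8+7+2+8+4+7+4+7+3+3+1+9+7+9+1+5 = 141

141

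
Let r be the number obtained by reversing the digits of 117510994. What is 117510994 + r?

616526705

Reverse of 117510994 is 499015711.
117510994 + 499015711 = 616526705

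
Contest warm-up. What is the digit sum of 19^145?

19^145 = 262586344985611149563135607342551174202477020157928684666113795189426114923083081242041713050744066477244927903266627801857651730760873804533878641111132280916113170249281231034034546899
Sum of its 186 digits: 757.

757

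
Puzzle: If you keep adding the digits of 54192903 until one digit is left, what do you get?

5+4+1+9+2+9+0+3 = 33
3+3 = 6
(Equivalently, 54192903 mod 9 = 6.)

6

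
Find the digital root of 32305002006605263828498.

3+2+3+0+5+0+0+2+0+0+6+6+0+5+2+6+3+8+2+8+4+9+8 = 82
8+2 = 10
1+0 = 1
(Equivalently, 32305002006605263828498 mod 9 = 1.)

1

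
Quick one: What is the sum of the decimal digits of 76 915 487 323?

55

7+6+9+1+5+4+8+7+3+2+3 = 55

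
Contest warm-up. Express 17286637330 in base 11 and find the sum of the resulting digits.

17286637330 in base 11 is 7370946536.
Digit sum: 7+3+7+0+9+4+6+5+3+6 = 50.

50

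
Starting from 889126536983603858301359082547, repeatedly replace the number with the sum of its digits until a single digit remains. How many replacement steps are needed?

3

889126536983603858301359082547 → 145 → 10 → 1 (3 steps)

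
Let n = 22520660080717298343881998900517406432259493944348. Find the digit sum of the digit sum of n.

7

First digit sum: 223.
2+2+3 = 7.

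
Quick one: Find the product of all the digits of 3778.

1176

3×7×7×8 = 1176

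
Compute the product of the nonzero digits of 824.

64

8×2×4 = 64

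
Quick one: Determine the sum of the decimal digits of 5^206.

5^206 = 972346137165803391741260008403144412592226901362682364547049471060890442818028662684991378613392752649526029617987887831986881792545318603515625
Sum of its 144 digits: 646.

646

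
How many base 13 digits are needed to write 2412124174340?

12

2412124174340 in base 13 is 14660199316A, which has 12 digits.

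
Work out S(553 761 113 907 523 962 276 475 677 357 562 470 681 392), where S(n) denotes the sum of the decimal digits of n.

5+5+3+7+6+1+1+1+3+9+0+7+5+2+3+9+6+2+2+7+6+4+7+5+6+7+7+3+5+7+5+6+2+4+7+0+6+8+1+3+9+2 = 194

194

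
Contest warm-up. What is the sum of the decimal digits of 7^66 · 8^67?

7^66 · 8^67 = 192087794181660366689257247461388050267860016185601753653786814810812814041059171138721425224286688830647788055298048
Sum of its 117 digits: 521.

521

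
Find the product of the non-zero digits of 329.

3×2×9 = 54

54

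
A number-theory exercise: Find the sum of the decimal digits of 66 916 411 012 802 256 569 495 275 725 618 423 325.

160

6+6+9+1+6+4+1+1+0+1+2+8+0+2+2+5+6+5+6+9+4+9+5+2+7+5+7+2+5+6+1+8+4+2+3+3+2+5 = 160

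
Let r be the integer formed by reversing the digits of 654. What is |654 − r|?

Reverse of 654 is 456.
|654 − 456| = 198

198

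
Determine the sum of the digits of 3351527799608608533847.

3+3+5+1+5+2+7+7+9+9+6+0+8+6+0+8+5+3+3+8+4+7 = 109

109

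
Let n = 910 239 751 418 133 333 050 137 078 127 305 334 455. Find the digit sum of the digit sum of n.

First digit sum: 139.
1+3+9 = 13.

13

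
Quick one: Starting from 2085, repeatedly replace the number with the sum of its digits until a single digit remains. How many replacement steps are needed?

2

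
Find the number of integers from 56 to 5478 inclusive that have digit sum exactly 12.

The integers in [56, 5478] that have digit sum exactly 12: 57, 66, 75, 84, 93, 129, …, 5421, 5430.
333 qualify.

333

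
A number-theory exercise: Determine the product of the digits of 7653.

630

7×6×5×3 = 630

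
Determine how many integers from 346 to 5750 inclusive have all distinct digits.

The integers in [346, 5750] that have all distinct digits: 346, 347, 348, 349, 350, 351, …, 5748, 5749.
2863 qualify.

2863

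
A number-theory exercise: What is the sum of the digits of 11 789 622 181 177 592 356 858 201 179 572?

1+1+7+8+9+6+2+2+1+8+1+1+7+7+5+9+2+3+5+6+8+5+8+2+0+1+1+7+9+5+7+2 = 146

146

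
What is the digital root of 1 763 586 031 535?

1+7+6+3+5+8+6+0+3+1+5+3+5 = 53
5+3 = 8

8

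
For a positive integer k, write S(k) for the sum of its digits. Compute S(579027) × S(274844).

S(579027) = 5+7+9+0+2+7 = 30.
S(274844) = 2+7+4+8+4+4 = 29.
30 · 29 = 870.

870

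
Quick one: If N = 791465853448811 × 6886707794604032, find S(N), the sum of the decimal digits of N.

791465853448811 × 6886707794604032 = 5450594062108859196123326205952
Sum of its 31 digits: 127.

127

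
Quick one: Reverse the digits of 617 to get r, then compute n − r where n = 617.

Reverse of 617 is 716.
617 − 716 = -99

-99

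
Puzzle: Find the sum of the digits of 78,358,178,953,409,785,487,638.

7+8+3+5+8+1+7+8+9+5+3+4+0+9+7+8+5+4+8+7+6+3+8 = 133

133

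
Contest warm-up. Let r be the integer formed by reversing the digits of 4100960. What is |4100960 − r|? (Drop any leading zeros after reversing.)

Reverse of 4100960 is 690014.
|4100960 − 690014| = 3410946

3410946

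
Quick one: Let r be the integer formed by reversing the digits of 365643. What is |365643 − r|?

19080

Reverse of 365643 is 346563.
|365643 − 346563| = 19080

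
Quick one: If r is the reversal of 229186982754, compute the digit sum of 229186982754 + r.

Reversal of 229186982754 is 457289681922; 229186982754 + 457289681922 = 686476664676.
Digit sum of 686476664676: 6+8+6+4+7+6+6+6+4+6+7+6 = 72.

72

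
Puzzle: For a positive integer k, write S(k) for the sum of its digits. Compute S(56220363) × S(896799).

1296

S(56220363) = 5+6+2+2+0+3+6+3 = 27.
S(896799) = 8+9+6+7+9+9 = 48.
27 · 48 = 1296.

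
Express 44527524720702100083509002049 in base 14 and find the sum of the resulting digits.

44527524720702100083509002049 in base 14 is DBD39555D642C9909433D029B.
Digit sum: 13+11+13+3+9+5+5+5+13+6+4+2+12+9+9+0+9+4+3+3+13+0+2+9+11 = 173.

173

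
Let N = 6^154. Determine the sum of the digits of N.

6^154 = 684372514226029465146988901666992229076224949729952900951214794768336887871051896367613512122126815126166485053049143296
Sum of its 120 digits: 549.

549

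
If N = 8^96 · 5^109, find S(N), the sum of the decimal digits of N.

8^96 · 5^109 = 7662477704329444291791735135751545918093695610918010880000000000000000000000000000000000000000000000000000000000000000000000000000000000000000000000000000000000000
Sum of its 163 digits: 248.

248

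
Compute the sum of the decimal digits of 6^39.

6^39 = 2227915756473955677973140996096
Sum of its 31 digits: 162.

162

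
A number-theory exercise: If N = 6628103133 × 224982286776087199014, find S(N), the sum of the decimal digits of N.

6628103133 × 224982286776087199014 = 1491205799850088033265887910862
Sum of its 31 digits: 144.

144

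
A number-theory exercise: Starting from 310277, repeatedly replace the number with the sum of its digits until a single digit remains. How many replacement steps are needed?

310277 → 20 → 2 (2 steps)

2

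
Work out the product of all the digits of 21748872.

50176

2×1×7×4×8×8×7×2 = 50176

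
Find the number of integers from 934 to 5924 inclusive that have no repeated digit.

2527

The integers in [934, 5924] that have no repeated digit: 934, 935, 936, 937, 938, 940, …, 5923, 5924.
2527 qualify.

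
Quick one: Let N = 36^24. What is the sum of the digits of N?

36^24 = 22452257707354557240087211123792674816
Sum of its 38 digits: 153.

153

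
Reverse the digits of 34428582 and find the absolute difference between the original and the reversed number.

5846139

Reverse of 34428582 is 28582443.
|34428582 − 28582443| = 5846139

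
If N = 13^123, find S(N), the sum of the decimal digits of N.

640

13^123 = 103521923711427330139508660561111399310356231562909825053544787423528887795603512927942762680653876132399975884814583882073552996857463797
Sum of its 138 digits: 640.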